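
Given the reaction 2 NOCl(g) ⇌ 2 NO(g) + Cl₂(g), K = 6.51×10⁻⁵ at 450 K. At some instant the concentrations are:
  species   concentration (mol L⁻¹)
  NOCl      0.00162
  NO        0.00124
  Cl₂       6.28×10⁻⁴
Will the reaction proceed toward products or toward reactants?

Q = [NO]²·[Cl₂] / [NOCl]² = (0.00124)²·(6.28×10⁻⁴) / (0.00162)² = 3.68×10⁻⁴
Q = 3.68×10⁻⁴ > K = 6.51×10⁻⁵, so the reverse reaction proceeds.

in the reverse direction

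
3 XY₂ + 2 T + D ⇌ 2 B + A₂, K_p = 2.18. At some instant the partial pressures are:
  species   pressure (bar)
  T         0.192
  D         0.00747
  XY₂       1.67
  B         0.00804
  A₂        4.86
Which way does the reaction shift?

to the right

Q_p = P(B)²·P(A₂) / (P(XY₂)³·P(T)²·P(D)) = (0.00804)²·(4.86) / ((1.67)³·(0.192)²·(0.00747)) = 0.245
Q_p = 0.245 < K_p = 2.18, so the forward reaction proceeds.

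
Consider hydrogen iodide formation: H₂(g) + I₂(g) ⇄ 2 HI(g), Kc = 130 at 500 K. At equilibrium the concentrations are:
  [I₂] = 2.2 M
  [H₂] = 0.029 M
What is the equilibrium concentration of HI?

[HI] = 2.9 M

At equilibrium, Kc = [HI]² / ([H₂]·[I₂]) = 130.
([HI])² / ((0.029)·(2.2)) = 130
[HI]² = 8.29 ⇒ [HI] = 2.9 M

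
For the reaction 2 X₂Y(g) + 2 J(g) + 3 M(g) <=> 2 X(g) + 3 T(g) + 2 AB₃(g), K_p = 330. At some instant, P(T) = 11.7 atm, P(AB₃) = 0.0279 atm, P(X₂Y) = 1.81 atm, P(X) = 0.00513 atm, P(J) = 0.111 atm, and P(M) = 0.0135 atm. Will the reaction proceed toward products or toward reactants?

Q_p = P(X)²·P(T)³·P(AB₃)² / (P(X₂Y)²·P(J)²·P(M)³) = (0.00513)²·(11.7)³·(0.0279)² / ((1.81)²·(0.111)²·(0.0135)³) = 330
Q_p = 330 = K_p, so the system is already at equilibrium.

no net change (already at equilibrium)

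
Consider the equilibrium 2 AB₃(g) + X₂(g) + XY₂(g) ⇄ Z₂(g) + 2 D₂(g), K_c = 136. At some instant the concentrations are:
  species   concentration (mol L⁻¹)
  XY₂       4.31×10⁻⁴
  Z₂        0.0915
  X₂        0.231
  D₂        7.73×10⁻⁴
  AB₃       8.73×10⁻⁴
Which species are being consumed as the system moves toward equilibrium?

Z₂, D₂ (products)

Q_c = [Z₂]·[D₂]² / ([AB₃]²·[X₂]·[XY₂]) = (0.0915)·(7.73×10⁻⁴)² / ((8.73×10⁻⁴)²·(0.231)·(4.31×10⁻⁴)) = 721
Q_c = 721 > K_c = 136: net reverse reaction.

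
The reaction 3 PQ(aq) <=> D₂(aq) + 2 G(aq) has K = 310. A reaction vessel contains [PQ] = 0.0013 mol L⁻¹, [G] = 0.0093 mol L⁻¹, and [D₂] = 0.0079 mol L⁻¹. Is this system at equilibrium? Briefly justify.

yes, at equilibrium

Q = [D₂]·[G]² / [PQ]³ = (0.0079)·(0.0093)² / (0.0013)³ = 310
Q = 310 = K; the system is at equilibrium.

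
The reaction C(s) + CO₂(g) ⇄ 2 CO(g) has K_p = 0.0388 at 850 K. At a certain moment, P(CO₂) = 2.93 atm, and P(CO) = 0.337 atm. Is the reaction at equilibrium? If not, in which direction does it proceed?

at equilibrium

(C is a pure solid — omitted from Q_p.)
Q_p = P(CO)² / P(CO₂) = (0.337)² / (2.93) = 0.0388
Q_p = 0.0388 = K_p, so the system is already at equilibrium.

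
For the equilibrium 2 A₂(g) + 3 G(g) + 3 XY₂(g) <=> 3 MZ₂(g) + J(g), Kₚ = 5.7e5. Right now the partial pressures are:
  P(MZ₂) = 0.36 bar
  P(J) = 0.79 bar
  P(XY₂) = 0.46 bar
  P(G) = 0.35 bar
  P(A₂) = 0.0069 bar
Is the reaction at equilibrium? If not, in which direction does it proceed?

in the forward direction

Qₚ = P(MZ₂)³·P(J) / (P(A₂)²·P(G)³·P(XY₂)³) = (0.36)³·(0.79) / ((0.0069)²·(0.35)³·(0.46)³) = 1.9e5
Qₚ = 1.9e5 < Kₚ = 5.7e5, so the forward reaction proceeds.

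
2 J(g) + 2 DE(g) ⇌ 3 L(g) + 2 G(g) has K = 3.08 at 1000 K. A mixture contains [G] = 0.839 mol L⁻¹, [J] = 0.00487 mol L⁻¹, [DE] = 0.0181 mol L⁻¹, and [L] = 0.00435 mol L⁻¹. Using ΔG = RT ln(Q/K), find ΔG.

ΔG = 7.35 kJ/mol

Q = [L]³·[G]² / ([J]²·[DE]²) = (0.00435)³·(0.839)² / ((0.00487)²·(0.0181)²) = 7.46
ΔG = RT ln(Q/K) = (8.314 J mol⁻¹ K⁻¹)(1000 K) × ln(7.46/3.08)
   = (8.314 kJ/mol)(0.8846) = 7.35 kJ/mol
ΔG > 0, so the forward reaction is non-spontaneous (proceeds in reverse).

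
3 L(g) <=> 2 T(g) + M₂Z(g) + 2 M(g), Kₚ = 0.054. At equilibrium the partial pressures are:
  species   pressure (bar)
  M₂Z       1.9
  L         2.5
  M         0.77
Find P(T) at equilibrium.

P(T) = 0.87 bar

At equilibrium, Kₚ = P(T)²·P(M₂Z)·P(M)² / P(L)³ = 0.054.
(P(T))²·(1.9)·(0.77)² / (2.5)³ = 0.054
P(T)² = 0.749 ⇒ P(T) = 0.87 bar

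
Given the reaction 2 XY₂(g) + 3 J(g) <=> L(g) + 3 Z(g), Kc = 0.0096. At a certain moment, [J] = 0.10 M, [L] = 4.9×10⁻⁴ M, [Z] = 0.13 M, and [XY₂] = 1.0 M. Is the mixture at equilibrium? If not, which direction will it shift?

Qc = [L]·[Z]³ / ([XY₂]²·[J]³) = (4.9×10⁻⁴)·(0.13)³ / ((1.0)²·(0.10)³) = 0.0011
Qc = 0.0011 < Kc = 0.0096: net forward reaction.

no; Q < K, reaction proceeds forward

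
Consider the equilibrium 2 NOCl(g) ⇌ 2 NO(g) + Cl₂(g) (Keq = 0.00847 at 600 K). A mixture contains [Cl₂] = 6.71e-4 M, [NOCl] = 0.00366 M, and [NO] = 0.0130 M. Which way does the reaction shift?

Q = [NO]²·[Cl₂] / [NOCl]² = (0.0130)²·(6.71e-4) / (0.00366)² = 0.00847
Q = 0.00847 = Keq, so the system is already at equilibrium.

no net change (already at equilibrium)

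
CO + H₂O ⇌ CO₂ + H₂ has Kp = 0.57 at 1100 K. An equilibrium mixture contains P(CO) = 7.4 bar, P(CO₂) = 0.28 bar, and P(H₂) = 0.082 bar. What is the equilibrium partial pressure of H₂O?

P(H₂O) = 0.0054 bar

At equilibrium, Kp = P(CO₂)·P(H₂) / (P(CO)·P(H₂O)) = 0.57.
(0.28)·(0.082) / ((7.4)·(P(H₂O))) = 0.57
P(H₂O) = 0.00544 = 0.0054 bar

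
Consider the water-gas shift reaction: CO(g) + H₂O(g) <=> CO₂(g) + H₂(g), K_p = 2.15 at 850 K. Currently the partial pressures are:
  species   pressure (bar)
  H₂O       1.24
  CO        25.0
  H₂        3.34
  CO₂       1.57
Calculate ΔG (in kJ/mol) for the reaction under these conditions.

ΔG = -18.0 kJ/mol

Q_p = P(CO₂)·P(H₂) / (P(CO)·P(H₂O)) = (1.57)·(3.34) / ((25.0)·(1.24)) = 0.169
ΔG = RT ln(Q_p/K_p) = (8.314 J mol⁻¹ K⁻¹)(850 K) × ln(0.169/2.15)
   = (7.067 kJ/mol)(-2.543) = -18.0 kJ/mol
ΔG < 0, so the forward reaction is spontaneous (proceeds forward).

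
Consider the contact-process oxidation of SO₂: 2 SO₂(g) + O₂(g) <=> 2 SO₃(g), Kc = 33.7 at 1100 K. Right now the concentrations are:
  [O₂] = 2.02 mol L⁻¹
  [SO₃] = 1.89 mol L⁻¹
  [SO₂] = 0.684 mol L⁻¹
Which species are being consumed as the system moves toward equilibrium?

Qc = [SO₃]² / ([SO₂]²·[O₂]) = (1.89)² / ((0.684)²·(2.02)) = 3.78
Qc = 3.78 < Kc = 33.7: net forward reaction.

SO₂, O₂ (reactants)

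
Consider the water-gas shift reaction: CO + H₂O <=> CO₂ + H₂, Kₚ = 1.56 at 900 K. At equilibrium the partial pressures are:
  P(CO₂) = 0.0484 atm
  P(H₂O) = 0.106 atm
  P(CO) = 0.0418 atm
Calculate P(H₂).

P(H₂) = 0.143 atm

At equilibrium, Kₚ = P(CO₂)·P(H₂) / (P(CO)·P(H₂O)) = 1.56.
(0.0484)·(P(H₂)) / ((0.0418)·(0.106)) = 1.56
P(H₂) = 0.143 atm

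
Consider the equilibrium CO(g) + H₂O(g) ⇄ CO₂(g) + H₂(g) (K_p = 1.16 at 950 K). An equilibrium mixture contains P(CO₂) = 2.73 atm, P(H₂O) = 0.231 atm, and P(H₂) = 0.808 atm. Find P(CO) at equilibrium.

P(CO) = 8.23 atm

At equilibrium, K_p = P(CO₂)·P(H₂) / (P(CO)·P(H₂O)) = 1.16.
(2.73)·(0.808) / ((P(CO))·(0.231)) = 1.16
P(CO) = 8.23 atm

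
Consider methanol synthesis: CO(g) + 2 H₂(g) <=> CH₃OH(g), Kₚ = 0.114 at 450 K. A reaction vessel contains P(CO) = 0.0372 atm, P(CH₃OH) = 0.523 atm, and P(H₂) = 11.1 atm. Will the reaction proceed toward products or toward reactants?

neither direction; the system is at equilibrium

Qₚ = P(CH₃OH) / (P(CO)·P(H₂)²) = (0.523) / ((0.0372)·(11.1)²) = 0.114
Qₚ = 0.114 = Kₚ, so the system is already at equilibrium.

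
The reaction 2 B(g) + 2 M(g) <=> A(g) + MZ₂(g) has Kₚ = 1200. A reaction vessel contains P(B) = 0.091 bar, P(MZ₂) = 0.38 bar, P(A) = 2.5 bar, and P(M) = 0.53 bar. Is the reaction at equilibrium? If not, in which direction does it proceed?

Qₚ = P(A)·P(MZ₂) / (P(B)²·P(M)²) = (2.5)·(0.38) / ((0.091)²·(0.53)²) = 410
Qₚ = 410 < Kₚ = 1200, so the forward reaction proceeds.

forward (toward products)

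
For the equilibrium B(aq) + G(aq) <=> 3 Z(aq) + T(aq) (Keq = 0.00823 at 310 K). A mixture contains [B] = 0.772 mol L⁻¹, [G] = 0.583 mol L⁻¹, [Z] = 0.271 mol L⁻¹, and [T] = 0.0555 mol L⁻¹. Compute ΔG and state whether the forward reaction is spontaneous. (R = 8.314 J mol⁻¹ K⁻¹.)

Q = [Z]³·[T] / ([B]·[G]) = (0.271)³·(0.0555) / ((0.772)·(0.583)) = 0.00245
ΔG = RT ln(Q/Keq) = (8.314 J mol⁻¹ K⁻¹)(310 K) × ln(0.00245/0.00823)
   = (2.577 kJ/mol)(-1.212) = -3.12 kJ/mol
ΔG < 0, so the forward reaction is spontaneous (proceeds forward).

ΔG = -3.12 kJ/mol; the forward reaction is spontaneous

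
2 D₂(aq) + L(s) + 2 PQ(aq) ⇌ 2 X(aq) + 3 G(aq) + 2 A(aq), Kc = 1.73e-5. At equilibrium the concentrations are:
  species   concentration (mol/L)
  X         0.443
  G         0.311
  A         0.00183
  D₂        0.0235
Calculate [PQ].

(L is a pure solid — omitted from Kc.)
At equilibrium, Kc = [X]²·[G]³·[A]² / ([D₂]²·[PQ]²) = 1.73e-5.
(0.443)²·(0.311)³·(0.00183)² / ((0.0235)²·([PQ])²) = 1.73e-5
[PQ]² = 2.07 ⇒ [PQ] = 1.44 mol/L

[PQ] = 1.44 mol/L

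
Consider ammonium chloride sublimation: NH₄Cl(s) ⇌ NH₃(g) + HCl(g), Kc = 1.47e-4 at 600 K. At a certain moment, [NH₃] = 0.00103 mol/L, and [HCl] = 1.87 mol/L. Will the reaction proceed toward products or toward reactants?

in the reverse direction

(NH₄Cl is a pure solid — omitted from Qc.)
Qc = [NH₃]·[HCl] = (0.00103)·(1.87) = 0.00193
Qc = 0.00193 > Kc = 1.47e-4, so the reverse reaction proceeds.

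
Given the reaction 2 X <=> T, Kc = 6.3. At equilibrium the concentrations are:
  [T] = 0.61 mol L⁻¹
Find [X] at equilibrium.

At equilibrium, Kc = [T] / [X]² = 6.3.
(0.61) / ([X])² = 6.3
[X]² = 0.0968 ⇒ [X] = 0.31 mol L⁻¹

[X] = 0.31 mol L⁻¹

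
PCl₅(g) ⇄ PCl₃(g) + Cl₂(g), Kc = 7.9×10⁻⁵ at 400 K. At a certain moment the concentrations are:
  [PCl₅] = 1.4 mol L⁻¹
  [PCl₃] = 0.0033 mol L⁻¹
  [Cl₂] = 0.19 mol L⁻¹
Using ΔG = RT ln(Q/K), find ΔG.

Qc = [PCl₃]·[Cl₂] / [PCl₅] = (0.0033)·(0.19) / (1.4) = 4.48×10⁻⁴
ΔG = RT ln(Qc/Kc) = (8.314 J mol⁻¹ K⁻¹)(400 K) × ln(4.48×10⁻⁴/7.9×10⁻⁵)
   = (3.326 kJ/mol)(1.735) = 5.77 kJ/mol
ΔG > 0, so the forward reaction is non-spontaneous (proceeds in reverse).

ΔG = 5.77 kJ/mol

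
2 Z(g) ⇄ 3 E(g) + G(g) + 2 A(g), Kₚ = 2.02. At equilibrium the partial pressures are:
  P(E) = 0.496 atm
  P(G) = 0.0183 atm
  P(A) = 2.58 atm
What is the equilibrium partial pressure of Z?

At equilibrium, Kₚ = P(E)³·P(G)·P(A)² / P(Z)² = 2.02.
(0.496)³·(0.0183)·(2.58)² / (P(Z))² = 2.02
P(Z)² = 0.00736 ⇒ P(Z) = 0.0858 atm

P(Z) = 0.0858 atm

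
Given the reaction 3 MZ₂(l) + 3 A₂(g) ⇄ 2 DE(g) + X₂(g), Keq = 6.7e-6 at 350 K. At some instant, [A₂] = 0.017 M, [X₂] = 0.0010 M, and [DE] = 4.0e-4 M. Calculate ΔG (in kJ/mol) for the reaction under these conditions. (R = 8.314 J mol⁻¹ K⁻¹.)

(MZ₂ is a pure liquid — omitted from Q.)
Q = [DE]²·[X₂] / [A₂]³ = (4.0e-4)²·(0.0010) / (0.017)³ = 3.26e-5
ΔG = RT ln(Q/Keq) = (8.314 J mol⁻¹ K⁻¹)(350 K) × ln(3.26e-5/6.7e-6)
   = (2.910 kJ/mol)(1.582) = 4.60 kJ/mol
ΔG > 0, so the forward reaction is non-spontaneous (proceeds in reverse).

ΔG = 4.60 kJ/mol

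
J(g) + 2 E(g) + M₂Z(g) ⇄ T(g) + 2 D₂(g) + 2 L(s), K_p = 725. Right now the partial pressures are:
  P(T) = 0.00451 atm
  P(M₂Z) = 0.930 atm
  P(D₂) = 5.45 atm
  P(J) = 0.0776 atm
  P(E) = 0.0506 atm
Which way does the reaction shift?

at equilibrium

(L is a pure solid — omitted from Q_p.)
Q_p = P(T)·P(D₂)² / (P(J)·P(E)²·P(M₂Z)) = (0.00451)·(5.45)² / ((0.0776)·(0.0506)²·(0.930)) = 725
Q_p = 725 = K_p, so the system is already at equilibrium.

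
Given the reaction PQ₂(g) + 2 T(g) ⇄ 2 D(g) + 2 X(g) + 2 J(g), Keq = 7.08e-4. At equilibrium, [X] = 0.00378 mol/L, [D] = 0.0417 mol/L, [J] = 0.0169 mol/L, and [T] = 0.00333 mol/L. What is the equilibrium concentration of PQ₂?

[PQ₂] = 9.04e-4 mol/L

At equilibrium, Keq = [D]²·[X]²·[J]² / ([PQ₂]·[T]²) = 7.08e-4.
(0.0417)²·(0.00378)²·(0.0169)² / (([PQ₂])·(0.00333)²) = 7.08e-4
[PQ₂] = 9.04e-4 mol/L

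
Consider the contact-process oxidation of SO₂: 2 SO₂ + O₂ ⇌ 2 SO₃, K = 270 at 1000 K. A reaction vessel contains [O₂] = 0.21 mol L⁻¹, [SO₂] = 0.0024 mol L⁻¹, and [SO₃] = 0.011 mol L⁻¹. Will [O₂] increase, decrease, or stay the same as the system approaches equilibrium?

Q = [SO₃]² / ([SO₂]²·[O₂]) = (0.011)² / ((0.0024)²·(0.21)) = 100
Q = 100 < K = 270: net forward reaction.
O₂ is a reactant, so it decreases.

decrease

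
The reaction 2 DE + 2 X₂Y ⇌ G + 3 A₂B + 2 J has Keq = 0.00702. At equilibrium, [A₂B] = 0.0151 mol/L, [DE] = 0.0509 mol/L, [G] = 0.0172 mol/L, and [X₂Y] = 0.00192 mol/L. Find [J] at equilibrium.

[J] = 0.0336 mol/L

At equilibrium, Keq = [G]·[A₂B]³·[J]² / ([DE]²·[X₂Y]²) = 0.00702.
(0.0172)·(0.0151)³·([J])² / ((0.0509)²·(0.00192)²) = 0.00702
[J]² = 0.00113 ⇒ [J] = 0.0336 mol/L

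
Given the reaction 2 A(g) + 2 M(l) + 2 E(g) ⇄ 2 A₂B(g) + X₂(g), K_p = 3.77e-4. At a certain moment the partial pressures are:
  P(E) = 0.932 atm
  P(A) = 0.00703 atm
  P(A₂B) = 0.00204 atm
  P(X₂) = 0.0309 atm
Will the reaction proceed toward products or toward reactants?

(M is a pure liquid — omitted from Q_p.)
Q_p = P(A₂B)²·P(X₂) / (P(A)²·P(E)²) = (0.00204)²·(0.0309) / ((0.00703)²·(0.932)²) = 0.00300
Q_p = 0.00300 > K_p = 3.77e-4, so the reverse reaction proceeds.

toward reactants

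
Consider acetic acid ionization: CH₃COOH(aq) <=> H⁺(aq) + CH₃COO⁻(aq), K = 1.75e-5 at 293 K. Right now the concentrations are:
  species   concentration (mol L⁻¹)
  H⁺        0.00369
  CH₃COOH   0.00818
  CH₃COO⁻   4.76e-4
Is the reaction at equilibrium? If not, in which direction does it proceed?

to the left

Q = [H⁺]·[CH₃COO⁻] / [CH₃COOH] = (0.00369)·(4.76e-4) / (0.00818) = 2.15e-4
Q = 2.15e-4 > K = 1.75e-5, so the reverse reaction proceeds.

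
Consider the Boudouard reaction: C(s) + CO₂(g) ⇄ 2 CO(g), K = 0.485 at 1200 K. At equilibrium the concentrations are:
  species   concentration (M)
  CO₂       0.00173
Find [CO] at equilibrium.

[CO] = 0.0290 M

(C is a pure solid — omitted from K.)
At equilibrium, K = [CO]² / [CO₂] = 0.485.
([CO])² / (0.00173) = 0.485
[CO]² = 8.39×10⁻⁴ ⇒ [CO] = 0.0290 M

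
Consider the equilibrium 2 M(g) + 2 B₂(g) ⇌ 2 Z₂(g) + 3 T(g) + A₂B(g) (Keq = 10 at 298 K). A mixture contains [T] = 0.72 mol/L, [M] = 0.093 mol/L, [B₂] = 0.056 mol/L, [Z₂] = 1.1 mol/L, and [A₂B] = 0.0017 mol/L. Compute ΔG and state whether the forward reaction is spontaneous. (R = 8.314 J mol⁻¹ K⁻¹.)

ΔG = 2.58 kJ/mol; the forward reaction is non-spontaneous

Q = [Z₂]²·[T]³·[A₂B] / ([M]²·[B₂]²) = (1.1)²·(0.72)³·(0.0017) / ((0.093)²·(0.056)²) = 28.3
ΔG = RT ln(Q/Keq) = (8.314 J mol⁻¹ K⁻¹)(298 K) × ln(28.3/10)
   = (2.478 kJ/mol)(1.040) = 2.58 kJ/mol
ΔG > 0, so the forward reaction is non-spontaneous (proceeds in reverse).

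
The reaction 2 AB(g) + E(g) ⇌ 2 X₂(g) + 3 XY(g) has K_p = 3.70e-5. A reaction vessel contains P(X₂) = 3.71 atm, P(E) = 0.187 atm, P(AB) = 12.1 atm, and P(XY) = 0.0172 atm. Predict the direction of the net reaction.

in the forward direction

Q_p = P(X₂)²·P(XY)³ / (P(AB)²·P(E)) = (3.71)²·(0.0172)³ / ((12.1)²·(0.187)) = 2.56e-6
Q_p = 2.56e-6 < K_p = 3.70e-5, so the forward reaction proceeds.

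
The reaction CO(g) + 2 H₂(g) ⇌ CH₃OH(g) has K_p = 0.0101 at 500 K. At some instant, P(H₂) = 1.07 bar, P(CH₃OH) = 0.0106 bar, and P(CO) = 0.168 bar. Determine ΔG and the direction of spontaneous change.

ΔG = 7.05 kJ/mol; the forward reaction is non-spontaneous

Q_p = P(CH₃OH) / (P(CO)·P(H₂)²) = (0.0106) / ((0.168)·(1.07)²) = 0.0551
ΔG = RT ln(Q_p/K_p) = (8.314 J mol⁻¹ K⁻¹)(500 K) × ln(0.0551/0.0101)
   = (4.157 kJ/mol)(1.697) = 7.05 kJ/mol
ΔG > 0, so the forward reaction is non-spontaneous (proceeds in reverse).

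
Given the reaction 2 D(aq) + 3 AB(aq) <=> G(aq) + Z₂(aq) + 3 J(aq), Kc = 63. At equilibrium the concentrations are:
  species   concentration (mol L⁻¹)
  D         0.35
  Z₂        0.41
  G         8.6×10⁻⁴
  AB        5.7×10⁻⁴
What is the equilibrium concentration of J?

[J] = 0.016 mol L⁻¹

At equilibrium, Kc = [G]·[Z₂]·[J]³ / ([D]²·[AB]³) = 63.
(8.6×10⁻⁴)·(0.41)·([J])³ / ((0.35)²·(5.7×10⁻⁴)³) = 63
[J]³ = 4.05×10⁻⁶ ⇒ [J] = 0.016 mol L⁻¹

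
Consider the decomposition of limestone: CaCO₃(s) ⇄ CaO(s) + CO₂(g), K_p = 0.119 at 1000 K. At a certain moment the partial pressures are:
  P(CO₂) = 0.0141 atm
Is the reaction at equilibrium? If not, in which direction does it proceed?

to the right

(CaCO₃, CaO are pure solids — omitted from Q_p.)
Q_p = P(CO₂) = 0.0141
Q_p = 0.0141 < K_p = 0.119, so the forward reaction proceeds.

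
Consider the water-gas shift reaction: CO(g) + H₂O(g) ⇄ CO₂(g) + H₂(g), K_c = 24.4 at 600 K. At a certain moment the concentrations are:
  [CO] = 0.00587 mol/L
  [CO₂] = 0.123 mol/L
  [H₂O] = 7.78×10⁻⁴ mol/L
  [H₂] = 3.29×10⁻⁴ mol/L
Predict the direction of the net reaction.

Q_c = [CO₂]·[H₂] / ([CO]·[H₂O]) = (0.123)·(3.29×10⁻⁴) / ((0.00587)·(7.78×10⁻⁴)) = 8.86
Q_c = 8.86 < K_c = 24.4, so the forward reaction proceeds.

in the forward direction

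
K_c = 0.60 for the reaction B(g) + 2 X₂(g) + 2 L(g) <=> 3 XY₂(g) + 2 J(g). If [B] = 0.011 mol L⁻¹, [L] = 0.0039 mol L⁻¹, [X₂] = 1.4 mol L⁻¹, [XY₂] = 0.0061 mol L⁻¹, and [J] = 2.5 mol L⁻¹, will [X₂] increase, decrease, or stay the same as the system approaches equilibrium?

increase

Q_c = [XY₂]³·[J]² / ([B]·[X₂]²·[L]²) = (0.0061)³·(2.5)² / ((0.011)·(1.4)²·(0.0039)²) = 4.3
Q_c = 4.3 > K_c = 0.60: net reverse reaction.
X₂ is a reactant, so it increases.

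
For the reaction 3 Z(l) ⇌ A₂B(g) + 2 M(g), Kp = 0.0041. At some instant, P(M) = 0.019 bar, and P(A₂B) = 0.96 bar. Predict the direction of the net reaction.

in the forward direction

(Z is a pure liquid — omitted from Qp.)
Qp = P(A₂B)·P(M)² = (0.96)·(0.019)² = 3.5×10⁻⁴
Qp = 3.5×10⁻⁴ < Kp = 0.0041, so the forward reaction proceeds.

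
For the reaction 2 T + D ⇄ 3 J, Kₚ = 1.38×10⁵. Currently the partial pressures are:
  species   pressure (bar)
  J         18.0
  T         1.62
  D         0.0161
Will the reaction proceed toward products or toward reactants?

at equilibrium

Qₚ = P(J)³ / (P(T)²·P(D)) = (18.0)³ / ((1.62)²·(0.0161)) = 1.38×10⁵
Qₚ = 1.38×10⁵ = Kₚ, so the system is already at equilibrium.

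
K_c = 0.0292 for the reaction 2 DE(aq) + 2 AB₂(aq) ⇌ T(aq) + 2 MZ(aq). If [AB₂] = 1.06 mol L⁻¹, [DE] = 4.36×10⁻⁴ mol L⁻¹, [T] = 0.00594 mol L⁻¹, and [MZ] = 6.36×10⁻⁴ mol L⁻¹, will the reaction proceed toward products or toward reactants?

Q_c = [T]·[MZ]² / ([DE]²·[AB₂]²) = (0.00594)·(6.36×10⁻⁴)² / ((4.36×10⁻⁴)²·(1.06)²) = 0.0112
Q_c = 0.0112 < K_c = 0.0292, so the forward reaction proceeds.

in the forward direction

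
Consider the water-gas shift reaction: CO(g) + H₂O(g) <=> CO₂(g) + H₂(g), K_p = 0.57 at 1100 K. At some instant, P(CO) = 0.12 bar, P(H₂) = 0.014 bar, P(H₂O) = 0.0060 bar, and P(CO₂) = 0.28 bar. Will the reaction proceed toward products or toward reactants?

Q_p = P(CO₂)·P(H₂) / (P(CO)·P(H₂O)) = (0.28)·(0.014) / ((0.12)·(0.0060)) = 5.4
Q_p = 5.4 > K_p = 0.57, so the reverse reaction proceeds.

in the reverse direction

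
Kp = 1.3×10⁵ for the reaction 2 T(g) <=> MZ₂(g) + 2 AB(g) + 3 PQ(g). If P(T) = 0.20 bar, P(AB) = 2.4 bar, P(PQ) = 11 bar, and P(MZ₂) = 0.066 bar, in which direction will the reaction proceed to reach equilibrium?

Qp = P(MZ₂)·P(AB)²·P(PQ)³ / P(T)² = (0.066)·(2.4)²·(11)³ / (0.20)² = 13000
Qp = 13000 < Kp = 1.3×10⁵, so the forward reaction proceeds.

forward (toward products)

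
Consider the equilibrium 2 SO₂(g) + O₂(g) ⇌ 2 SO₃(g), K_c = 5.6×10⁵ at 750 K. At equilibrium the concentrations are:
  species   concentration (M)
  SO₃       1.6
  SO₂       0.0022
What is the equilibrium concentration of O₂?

[O₂] = 0.94 M

At equilibrium, K_c = [SO₃]² / ([SO₂]²·[O₂]) = 5.6×10⁵.
(1.6)² / ((0.0022)²·([O₂])) = 5.6×10⁵
[O₂] = 0.945 = 0.94 M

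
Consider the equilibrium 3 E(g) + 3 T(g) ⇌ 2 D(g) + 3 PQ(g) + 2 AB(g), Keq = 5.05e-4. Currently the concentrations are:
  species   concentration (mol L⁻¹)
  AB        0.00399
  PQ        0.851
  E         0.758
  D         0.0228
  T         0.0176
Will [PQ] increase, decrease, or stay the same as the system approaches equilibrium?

Q = [D]²·[PQ]³·[AB]² / ([E]³·[T]³) = (0.0228)²·(0.851)³·(0.00399)² / ((0.758)³·(0.0176)³) = 0.00215
Q = 0.00215 > Keq = 5.05e-4: net reverse reaction.
PQ is a product, so it decreases.

decrease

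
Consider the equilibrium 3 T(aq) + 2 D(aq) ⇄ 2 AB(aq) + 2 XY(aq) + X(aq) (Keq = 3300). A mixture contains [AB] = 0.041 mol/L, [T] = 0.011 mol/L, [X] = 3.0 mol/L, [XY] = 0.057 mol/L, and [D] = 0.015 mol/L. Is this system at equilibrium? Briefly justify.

Q = [AB]²·[XY]²·[X] / ([T]³·[D]²) = (0.041)²·(0.057)²·(3.0) / ((0.011)³·(0.015)²) = 55000
Q = 55000 > Keq = 3300: net reverse reaction.

no; Q > K, reaction proceeds in reverse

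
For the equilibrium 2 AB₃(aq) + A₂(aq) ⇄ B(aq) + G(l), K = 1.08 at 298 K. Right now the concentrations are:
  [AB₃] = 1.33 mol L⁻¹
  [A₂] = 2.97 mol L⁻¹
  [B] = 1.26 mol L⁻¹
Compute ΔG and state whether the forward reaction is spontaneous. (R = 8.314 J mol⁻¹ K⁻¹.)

ΔG = -3.73 kJ/mol; the forward reaction is spontaneous

(G is a pure liquid — omitted from Q.)
Q = [B] / ([AB₃]²·[A₂]) = (1.26) / ((1.33)²·(2.97)) = 0.240
ΔG = RT ln(Q/K) = (8.314 J mol⁻¹ K⁻¹)(298 K) × ln(0.240/1.08)
   = (2.478 kJ/mol)(-1.504) = -3.73 kJ/mol
ΔG < 0, so the forward reaction is spontaneous (proceeds forward).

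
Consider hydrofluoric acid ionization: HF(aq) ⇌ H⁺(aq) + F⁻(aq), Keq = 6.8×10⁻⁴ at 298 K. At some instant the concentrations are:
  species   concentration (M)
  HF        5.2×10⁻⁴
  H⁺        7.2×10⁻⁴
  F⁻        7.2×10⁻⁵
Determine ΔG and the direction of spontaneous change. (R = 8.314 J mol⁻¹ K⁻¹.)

ΔG = -4.76 kJ/mol; the forward reaction is spontaneous

Q = [H⁺]·[F⁻] / [HF] = (7.2×10⁻⁴)·(7.2×10⁻⁵) / (5.2×10⁻⁴) = 9.97×10⁻⁵
ΔG = RT ln(Q/Keq) = (8.314 J mol⁻¹ K⁻¹)(298 K) × ln(9.97×10⁻⁵/6.8×10⁻⁴)
   = (2.478 kJ/mol)(-1.920) = -4.76 kJ/mol
ΔG < 0, so the forward reaction is spontaneous (proceeds forward).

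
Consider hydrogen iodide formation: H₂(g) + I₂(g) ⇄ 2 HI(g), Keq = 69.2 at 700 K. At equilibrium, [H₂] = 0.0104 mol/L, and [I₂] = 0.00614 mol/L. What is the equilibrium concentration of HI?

At equilibrium, Keq = [HI]² / ([H₂]·[I₂]) = 69.2.
([HI])² / ((0.0104)·(0.00614)) = 69.2
[HI]² = 0.00442 ⇒ [HI] = 0.0665 mol/L

[HI] = 0.0665 mol/L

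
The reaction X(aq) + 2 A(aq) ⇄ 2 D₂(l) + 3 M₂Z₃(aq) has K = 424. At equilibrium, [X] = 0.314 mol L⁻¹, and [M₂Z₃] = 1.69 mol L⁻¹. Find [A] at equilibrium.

[A] = 0.190 mol L⁻¹

(D₂ is a pure liquid — omitted from K.)
At equilibrium, K = [M₂Z₃]³ / ([X]·[A]²) = 424.
(1.69)³ / ((0.314)·([A])²) = 424
[A]² = 0.0363 ⇒ [A] = 0.190 mol L⁻¹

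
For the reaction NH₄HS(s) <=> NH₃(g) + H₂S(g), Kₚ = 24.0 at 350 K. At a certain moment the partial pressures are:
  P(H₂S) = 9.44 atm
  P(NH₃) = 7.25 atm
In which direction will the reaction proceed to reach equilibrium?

to the left

(NH₄HS is a pure solid — omitted from Qₚ.)
Qₚ = P(NH₃)·P(H₂S) = (7.25)·(9.44) = 68.4
Qₚ = 68.4 > Kₚ = 24.0, so the reverse reaction proceeds.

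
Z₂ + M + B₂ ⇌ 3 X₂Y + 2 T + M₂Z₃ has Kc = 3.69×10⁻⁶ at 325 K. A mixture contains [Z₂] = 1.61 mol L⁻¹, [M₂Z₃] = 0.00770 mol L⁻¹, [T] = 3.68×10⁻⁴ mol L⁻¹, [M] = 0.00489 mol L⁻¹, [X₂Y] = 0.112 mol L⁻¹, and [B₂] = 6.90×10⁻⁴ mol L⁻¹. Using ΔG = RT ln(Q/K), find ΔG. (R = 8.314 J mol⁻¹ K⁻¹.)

ΔG = -7.07 kJ/mol

Qc = [X₂Y]³·[T]²·[M₂Z₃] / ([Z₂]·[M]·[B₂]) = (0.112)³·(3.68×10⁻⁴)²·(0.00770) / ((1.61)·(0.00489)·(6.90×10⁻⁴)) = 2.70×10⁻⁷
ΔG = RT ln(Qc/Kc) = (8.314 J mol⁻¹ K⁻¹)(325 K) × ln(2.70×10⁻⁷/3.69×10⁻⁶)
   = (2.702 kJ/mol)(-2.615) = -7.07 kJ/mol
ΔG < 0, so the forward reaction is spontaneous (proceeds forward).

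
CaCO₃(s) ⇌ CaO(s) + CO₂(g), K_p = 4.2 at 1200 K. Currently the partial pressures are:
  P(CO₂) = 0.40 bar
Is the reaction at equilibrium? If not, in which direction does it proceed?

(CaCO₃, CaO are pure solids — omitted from Q_p.)
Q_p = P(CO₂) = 0.40
Q_p = 0.40 < K_p = 4.2, so the forward reaction proceeds.

to the right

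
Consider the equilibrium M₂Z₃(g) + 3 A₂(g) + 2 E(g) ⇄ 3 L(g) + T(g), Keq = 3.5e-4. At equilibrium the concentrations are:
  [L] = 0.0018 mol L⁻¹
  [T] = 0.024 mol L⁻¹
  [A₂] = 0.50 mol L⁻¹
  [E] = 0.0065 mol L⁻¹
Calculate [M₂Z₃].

At equilibrium, Keq = [L]³·[T] / ([M₂Z₃]·[A₂]³·[E]²) = 3.5e-4.
(0.0018)³·(0.024) / (([M₂Z₃])·(0.50)³·(0.0065)²) = 3.5e-4
[M₂Z₃] = 0.0757 = 0.076 mol L⁻¹

[M₂Z₃] = 0.076 mol L⁻¹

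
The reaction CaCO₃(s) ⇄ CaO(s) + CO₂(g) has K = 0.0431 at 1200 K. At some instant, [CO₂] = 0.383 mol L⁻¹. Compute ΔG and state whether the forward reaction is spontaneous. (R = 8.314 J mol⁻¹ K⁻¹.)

ΔG = 21.8 kJ/mol; the forward reaction is non-spontaneous

(CaCO₃, CaO are pure solids — omitted from Q.)
Q = [CO₂] = 0.383
ΔG = RT ln(Q/K) = (8.314 J mol⁻¹ K⁻¹)(1200 K) × ln(0.383/0.0431)
   = (9.977 kJ/mol)(2.185) = 21.8 kJ/mol
ΔG > 0, so the forward reaction is non-spontaneous (proceeds in reverse).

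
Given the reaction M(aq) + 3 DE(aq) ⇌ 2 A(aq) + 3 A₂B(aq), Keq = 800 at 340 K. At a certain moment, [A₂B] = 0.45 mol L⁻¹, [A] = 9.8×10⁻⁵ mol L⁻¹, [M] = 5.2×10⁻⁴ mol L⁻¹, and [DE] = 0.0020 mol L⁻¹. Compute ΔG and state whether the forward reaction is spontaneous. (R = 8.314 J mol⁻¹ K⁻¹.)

ΔG = -3.78 kJ/mol; the forward reaction is spontaneous

Q = [A]²·[A₂B]³ / ([M]·[DE]³) = (9.8×10⁻⁵)²·(0.45)³ / ((5.2×10⁻⁴)·(0.0020)³) = 210
ΔG = RT ln(Q/Keq) = (8.314 J mol⁻¹ K⁻¹)(340 K) × ln(210/800)
   = (2.827 kJ/mol)(-1.338) = -3.78 kJ/mol
ΔG < 0, so the forward reaction is spontaneous (proceeds forward).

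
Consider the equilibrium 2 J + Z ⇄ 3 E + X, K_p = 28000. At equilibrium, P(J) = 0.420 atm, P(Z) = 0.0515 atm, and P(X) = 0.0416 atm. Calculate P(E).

At equilibrium, K_p = P(E)³·P(X) / (P(J)²·P(Z)) = 28000.
(P(E))³·(0.0416) / ((0.420)²·(0.0515)) = 28000
P(E)³ = 6110 ⇒ P(E) = 18.3 atm

P(E) = 18.3 atm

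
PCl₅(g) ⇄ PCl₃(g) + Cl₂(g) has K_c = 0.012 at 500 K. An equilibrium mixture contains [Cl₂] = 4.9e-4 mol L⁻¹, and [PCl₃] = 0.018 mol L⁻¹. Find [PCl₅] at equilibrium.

At equilibrium, K_c = [PCl₃]·[Cl₂] / [PCl₅] = 0.012.
(0.018)·(4.9e-4) / ([PCl₅]) = 0.012
[PCl₅] = 7.35e-4 = 7.4e-4 mol L⁻¹

[PCl₅] = 7.4e-4 mol L⁻¹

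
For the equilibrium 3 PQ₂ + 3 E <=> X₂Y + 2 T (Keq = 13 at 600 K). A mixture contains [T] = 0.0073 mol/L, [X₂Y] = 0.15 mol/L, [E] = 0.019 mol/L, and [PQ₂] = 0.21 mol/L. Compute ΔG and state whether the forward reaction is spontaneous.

Q = [X₂Y]·[T]² / ([PQ₂]³·[E]³) = (0.15)·(0.0073)² / ((0.21)³·(0.019)³) = 126
ΔG = RT ln(Q/Keq) = (8.314 J mol⁻¹ K⁻¹)(600 K) × ln(126/13)
   = (4.988 kJ/mol)(2.271) = 11.3 kJ/mol
ΔG > 0, so the forward reaction is non-spontaneous (proceeds in reverse).

ΔG = 11.3 kJ/mol; the forward reaction is non-spontaneous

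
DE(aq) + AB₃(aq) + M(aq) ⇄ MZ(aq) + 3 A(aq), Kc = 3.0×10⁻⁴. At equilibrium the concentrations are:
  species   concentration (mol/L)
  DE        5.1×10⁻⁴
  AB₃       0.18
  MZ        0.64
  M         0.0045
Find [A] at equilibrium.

At equilibrium, Kc = [MZ]·[A]³ / ([DE]·[AB₃]·[M]) = 3.0×10⁻⁴.
(0.64)·([A])³ / ((5.1×10⁻⁴)·(0.18)·(0.0045)) = 3.0×10⁻⁴
[A]³ = 1.94×10⁻¹⁰ ⇒ [A] = 5.8×10⁻⁴ mol/L

[A] = 5.8×10⁻⁴ mol/L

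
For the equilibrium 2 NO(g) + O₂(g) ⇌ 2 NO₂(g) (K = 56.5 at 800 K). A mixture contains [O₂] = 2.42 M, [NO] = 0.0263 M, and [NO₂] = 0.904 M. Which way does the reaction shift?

toward reactants

Q = [NO₂]² / ([NO]²·[O₂]) = (0.904)² / ((0.0263)²·(2.42)) = 488
Q = 488 > K = 56.5, so the reverse reaction proceeds.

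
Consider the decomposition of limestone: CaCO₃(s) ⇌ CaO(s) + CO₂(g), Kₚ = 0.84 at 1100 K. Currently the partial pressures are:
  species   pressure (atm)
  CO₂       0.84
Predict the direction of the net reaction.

(CaCO₃, CaO are pure solids — omitted from Qₚ.)
Qₚ = P(CO₂) = 0.84
Qₚ = 0.84 = Kₚ, so the system is already at equilibrium.

at equilibrium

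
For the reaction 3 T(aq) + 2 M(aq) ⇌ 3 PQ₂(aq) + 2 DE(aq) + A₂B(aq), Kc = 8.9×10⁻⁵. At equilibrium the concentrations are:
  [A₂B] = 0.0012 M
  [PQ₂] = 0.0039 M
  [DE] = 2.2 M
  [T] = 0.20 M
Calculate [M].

[M] = 0.022 M

At equilibrium, Kc = [PQ₂]³·[DE]²·[A₂B] / ([T]³·[M]²) = 8.9×10⁻⁵.
(0.0039)³·(2.2)²·(0.0012) / ((0.20)³·([M])²) = 8.9×10⁻⁵
[M]² = 4.84×10⁻⁴ ⇒ [M] = 0.022 M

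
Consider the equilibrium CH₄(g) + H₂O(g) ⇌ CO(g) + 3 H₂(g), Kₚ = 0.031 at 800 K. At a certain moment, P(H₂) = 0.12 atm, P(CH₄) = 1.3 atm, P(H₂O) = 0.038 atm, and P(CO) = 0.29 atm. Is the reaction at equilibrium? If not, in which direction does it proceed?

Qₚ = P(CO)·P(H₂)³ / (P(CH₄)·P(H₂O)) = (0.29)·(0.12)³ / ((1.3)·(0.038)) = 0.010
Qₚ = 0.010 < Kₚ = 0.031, so the forward reaction proceeds.

to the right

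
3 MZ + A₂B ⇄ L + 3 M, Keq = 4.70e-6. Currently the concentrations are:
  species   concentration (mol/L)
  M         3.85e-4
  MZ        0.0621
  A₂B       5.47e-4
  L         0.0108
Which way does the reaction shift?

at equilibrium

Q = [L]·[M]³ / ([MZ]³·[A₂B]) = (0.0108)·(3.85e-4)³ / ((0.0621)³·(5.47e-4)) = 4.70e-6
Q = 4.70e-6 = Keq, so the system is already at equilibrium.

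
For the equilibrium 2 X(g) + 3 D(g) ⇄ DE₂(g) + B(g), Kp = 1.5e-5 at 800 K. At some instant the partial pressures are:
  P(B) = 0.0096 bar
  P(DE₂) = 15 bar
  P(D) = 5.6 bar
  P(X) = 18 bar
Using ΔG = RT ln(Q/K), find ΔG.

Qp = P(DE₂)·P(B) / (P(X)²·P(D)³) = (15)·(0.0096) / ((18)²·(5.6)³) = 2.53e-6
ΔG = RT ln(Qp/Kp) = (8.314 J mol⁻¹ K⁻¹)(800 K) × ln(2.53e-6/1.5e-5)
   = (6.651 kJ/mol)(-1.780) = -11.8 kJ/mol
ΔG < 0, so the forward reaction is spontaneous (proceeds forward).

ΔG = -11.8 kJ/mol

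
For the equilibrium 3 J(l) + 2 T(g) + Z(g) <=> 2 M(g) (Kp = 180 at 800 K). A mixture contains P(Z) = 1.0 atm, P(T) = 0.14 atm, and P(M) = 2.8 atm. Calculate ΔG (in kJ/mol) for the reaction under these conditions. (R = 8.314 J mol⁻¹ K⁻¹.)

ΔG = 5.31 kJ/mol

(J is a pure liquid — omitted from Qp.)
Qp = P(M)² / (P(T)²·P(Z)) = (2.8)² / ((0.14)²·(1.0)) = 400
ΔG = RT ln(Qp/Kp) = (8.314 J mol⁻¹ K⁻¹)(800 K) × ln(400/180)
   = (6.651 kJ/mol)(0.7985) = 5.31 kJ/mol
ΔG > 0, so the forward reaction is non-spontaneous (proceeds in reverse).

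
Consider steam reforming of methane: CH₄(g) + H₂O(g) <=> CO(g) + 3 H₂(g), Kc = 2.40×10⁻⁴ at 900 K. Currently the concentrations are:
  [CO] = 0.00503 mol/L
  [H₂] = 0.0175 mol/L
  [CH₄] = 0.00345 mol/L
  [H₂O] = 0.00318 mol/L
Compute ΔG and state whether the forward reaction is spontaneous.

ΔG = 17.4 kJ/mol; the forward reaction is non-spontaneous

Qc = [CO]·[H₂]³ / ([CH₄]·[H₂O]) = (0.00503)·(0.0175)³ / ((0.00345)·(0.00318)) = 0.00246
ΔG = RT ln(Qc/Kc) = (8.314 J mol⁻¹ K⁻¹)(900 K) × ln(0.00246/2.40×10⁻⁴)
   = (7.483 kJ/mol)(2.327) = 17.4 kJ/mol
ΔG > 0, so the forward reaction is non-spontaneous (proceeds in reverse).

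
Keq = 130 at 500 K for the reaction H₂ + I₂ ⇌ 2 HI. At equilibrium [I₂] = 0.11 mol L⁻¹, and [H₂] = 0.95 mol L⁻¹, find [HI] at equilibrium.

At equilibrium, Keq = [HI]² / ([H₂]·[I₂]) = 130.
([HI])² / ((0.95)·(0.11)) = 130
[HI]² = 13.6 ⇒ [HI] = 3.7 mol L⁻¹

[HI] = 3.7 mol L⁻¹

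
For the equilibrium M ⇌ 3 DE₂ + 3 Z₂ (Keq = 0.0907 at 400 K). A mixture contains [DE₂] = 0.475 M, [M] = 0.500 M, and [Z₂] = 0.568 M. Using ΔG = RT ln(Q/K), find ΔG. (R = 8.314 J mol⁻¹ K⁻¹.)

Q = [DE₂]³·[Z₂]³ / [M] = (0.475)³·(0.568)³ / (0.500) = 0.0393
ΔG = RT ln(Q/Keq) = (8.314 J mol⁻¹ K⁻¹)(400 K) × ln(0.0393/0.0907)
   = (3.326 kJ/mol)(-0.8363) = -2.78 kJ/mol
ΔG < 0, so the forward reaction is spontaneous (proceeds forward).

ΔG = -2.78 kJ/mol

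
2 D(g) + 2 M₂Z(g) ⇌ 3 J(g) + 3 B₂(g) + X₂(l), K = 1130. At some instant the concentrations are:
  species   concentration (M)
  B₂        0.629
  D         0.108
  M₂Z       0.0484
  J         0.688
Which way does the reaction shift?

reverse (toward reactants)

(X₂ is a pure liquid — omitted from Q.)
Q = [J]³·[B₂]³ / ([D]²·[M₂Z]²) = (0.688)³·(0.629)³ / ((0.108)²·(0.0484)²) = 2970
Q = 2970 > K = 1130, so the reverse reaction proceeds.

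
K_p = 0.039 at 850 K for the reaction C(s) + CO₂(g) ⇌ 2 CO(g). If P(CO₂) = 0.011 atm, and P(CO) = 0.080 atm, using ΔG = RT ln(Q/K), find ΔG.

ΔG = 19.1 kJ/mol

(C is a pure solid — omitted from Q_p.)
Q_p = P(CO)² / P(CO₂) = (0.080)² / (0.011) = 0.582
ΔG = RT ln(Q_p/K_p) = (8.314 J mol⁻¹ K⁻¹)(850 K) × ln(0.582/0.039)
   = (7.067 kJ/mol)(2.703) = 19.1 kJ/mol
ΔG > 0, so the forward reaction is non-spontaneous (proceeds in reverse).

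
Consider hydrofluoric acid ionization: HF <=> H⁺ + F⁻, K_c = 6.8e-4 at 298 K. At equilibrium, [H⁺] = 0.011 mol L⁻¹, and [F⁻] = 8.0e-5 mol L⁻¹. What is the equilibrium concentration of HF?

[HF] = 0.0013 mol L⁻¹

At equilibrium, K_c = [H⁺]·[F⁻] / [HF] = 6.8e-4.
(0.011)·(8.0e-5) / ([HF]) = 6.8e-4
[HF] = 0.00129 = 0.0013 mol L⁻¹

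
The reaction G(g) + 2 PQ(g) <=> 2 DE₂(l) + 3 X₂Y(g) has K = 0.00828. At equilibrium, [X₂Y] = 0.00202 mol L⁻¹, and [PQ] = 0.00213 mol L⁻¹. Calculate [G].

[G] = 0.219 mol L⁻¹

(DE₂ is a pure liquid — omitted from K.)
At equilibrium, K = [X₂Y]³ / ([G]·[PQ]²) = 0.00828.
(0.00202)³ / (([G])·(0.00213)²) = 0.00828
[G] = 0.219 mol L⁻¹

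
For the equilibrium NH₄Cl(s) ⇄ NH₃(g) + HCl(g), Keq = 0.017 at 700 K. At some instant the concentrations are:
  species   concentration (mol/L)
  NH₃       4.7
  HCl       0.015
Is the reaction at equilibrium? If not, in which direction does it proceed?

in the reverse direction

(NH₄Cl is a pure solid — omitted from Q.)
Q = [NH₃]·[HCl] = (4.7)·(0.015) = 0.070
Q = 0.070 > Keq = 0.017, so the reverse reaction proceeds.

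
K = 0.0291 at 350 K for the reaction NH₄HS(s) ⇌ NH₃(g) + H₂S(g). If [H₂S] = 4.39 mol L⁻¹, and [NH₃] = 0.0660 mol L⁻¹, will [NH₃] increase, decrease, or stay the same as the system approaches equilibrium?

decrease

(NH₄HS is a pure solid — omitted from Q.)
Q = [NH₃]·[H₂S] = (0.0660)·(4.39) = 0.290
Q = 0.290 > K = 0.0291: net reverse reaction.
NH₃ is a product, so it decreases.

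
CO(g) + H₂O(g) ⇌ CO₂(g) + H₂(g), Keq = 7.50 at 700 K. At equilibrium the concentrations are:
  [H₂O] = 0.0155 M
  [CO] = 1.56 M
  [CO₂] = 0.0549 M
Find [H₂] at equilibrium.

[H₂] = 3.30 M

At equilibrium, Keq = [CO₂]·[H₂] / ([CO]·[H₂O]) = 7.50.
(0.0549)·([H₂]) / ((1.56)·(0.0155)) = 7.50
[H₂] = 3.30 M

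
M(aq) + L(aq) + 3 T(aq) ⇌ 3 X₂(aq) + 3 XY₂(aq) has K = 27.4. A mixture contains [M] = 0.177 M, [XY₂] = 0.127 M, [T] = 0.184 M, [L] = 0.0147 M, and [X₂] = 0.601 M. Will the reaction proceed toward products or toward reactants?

neither direction; the system is at equilibrium

Q = [X₂]³·[XY₂]³ / ([M]·[L]·[T]³) = (0.601)³·(0.127)³ / ((0.177)·(0.0147)·(0.184)³) = 27.4
Q = 27.4 = K, so the system is already at equilibrium.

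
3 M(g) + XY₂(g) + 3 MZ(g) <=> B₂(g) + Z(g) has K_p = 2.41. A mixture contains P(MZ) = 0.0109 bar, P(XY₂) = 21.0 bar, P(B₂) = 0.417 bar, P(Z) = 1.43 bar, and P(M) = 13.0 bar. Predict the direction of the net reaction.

toward reactants

Q_p = P(B₂)·P(Z) / (P(M)³·P(XY₂)·P(MZ)³) = (0.417)·(1.43) / ((13.0)³·(21.0)·(0.0109)³) = 9.98
Q_p = 9.98 > K_p = 2.41, so the reverse reaction proceeds.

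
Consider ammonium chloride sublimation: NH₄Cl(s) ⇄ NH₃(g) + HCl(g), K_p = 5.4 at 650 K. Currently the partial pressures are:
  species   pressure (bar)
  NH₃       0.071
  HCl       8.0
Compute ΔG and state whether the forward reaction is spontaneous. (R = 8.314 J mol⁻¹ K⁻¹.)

(NH₄Cl is a pure solid — omitted from Q_p.)
Q_p = P(NH₃)·P(HCl) = (0.071)·(8.0) = 0.568
ΔG = RT ln(Q_p/K_p) = (8.314 J mol⁻¹ K⁻¹)(650 K) × ln(0.568/5.4)
   = (5.404 kJ/mol)(-2.252) = -12.2 kJ/mol
ΔG < 0, so the forward reaction is spontaneous (proceeds forward).

ΔG = -12.2 kJ/mol; the forward reaction is spontaneous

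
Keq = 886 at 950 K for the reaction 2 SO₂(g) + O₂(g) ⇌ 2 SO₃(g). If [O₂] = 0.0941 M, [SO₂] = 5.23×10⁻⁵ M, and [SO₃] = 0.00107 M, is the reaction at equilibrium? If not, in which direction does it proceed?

toward reactants

Q = [SO₃]² / ([SO₂]²·[O₂]) = (0.00107)² / ((5.23×10⁻⁵)²·(0.0941)) = 4450
Q = 4450 > Keq = 886, so the reverse reaction proceeds.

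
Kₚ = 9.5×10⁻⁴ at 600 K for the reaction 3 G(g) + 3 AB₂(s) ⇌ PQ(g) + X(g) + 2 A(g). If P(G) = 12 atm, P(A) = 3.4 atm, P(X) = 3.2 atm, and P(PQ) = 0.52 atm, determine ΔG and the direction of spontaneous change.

ΔG = 12.3 kJ/mol; the forward reaction is non-spontaneous

(AB₂ is a pure solid — omitted from Qₚ.)
Qₚ = P(PQ)·P(X)·P(A)² / P(G)³ = (0.52)·(3.2)·(3.4)² / (12)³ = 0.0111
ΔG = RT ln(Qₚ/Kₚ) = (8.314 J mol⁻¹ K⁻¹)(600 K) × ln(0.0111/9.5×10⁻⁴)
   = (4.988 kJ/mol)(2.458) = 12.3 kJ/mol
ΔG > 0, so the forward reaction is non-spontaneous (proceeds in reverse).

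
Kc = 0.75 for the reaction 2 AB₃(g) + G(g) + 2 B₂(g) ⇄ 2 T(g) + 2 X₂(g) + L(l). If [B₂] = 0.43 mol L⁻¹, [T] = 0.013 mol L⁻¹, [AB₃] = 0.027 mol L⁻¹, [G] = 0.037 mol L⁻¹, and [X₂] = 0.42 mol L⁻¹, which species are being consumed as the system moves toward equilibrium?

T, X₂, L (products)

(L is a pure liquid — omitted from Qc.)
Qc = [T]²·[X₂]² / ([AB₃]²·[G]·[B₂]²) = (0.013)²·(0.42)² / ((0.027)²·(0.037)·(0.43)²) = 6.0
Qc = 6.0 > Kc = 0.75: net reverse reaction.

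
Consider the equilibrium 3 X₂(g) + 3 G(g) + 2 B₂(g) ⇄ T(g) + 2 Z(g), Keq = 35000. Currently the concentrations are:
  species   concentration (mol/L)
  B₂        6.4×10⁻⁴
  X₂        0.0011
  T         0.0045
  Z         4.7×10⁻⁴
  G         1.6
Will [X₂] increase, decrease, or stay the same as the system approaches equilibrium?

increase

Q = [T]·[Z]² / ([X₂]³·[G]³·[B₂]²) = (0.0045)·(4.7×10⁻⁴)² / ((0.0011)³·(1.6)³·(6.4×10⁻⁴)²) = 4.5×10⁵
Q = 4.5×10⁵ > Keq = 35000: net reverse reaction.
X₂ is a reactant, so it increases.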